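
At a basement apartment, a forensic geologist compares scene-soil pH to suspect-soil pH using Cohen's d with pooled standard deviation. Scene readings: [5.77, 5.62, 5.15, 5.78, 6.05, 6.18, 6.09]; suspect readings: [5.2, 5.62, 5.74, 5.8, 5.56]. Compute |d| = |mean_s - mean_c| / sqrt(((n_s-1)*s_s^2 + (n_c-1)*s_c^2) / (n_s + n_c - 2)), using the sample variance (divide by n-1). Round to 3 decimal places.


Pooled-variance Cohen's d for soil pH comparison:
Scene mean = 40.64 / 7 = 5.805714
Suspect mean = 27.92 / 5 = 5.584
Scene sample variance s_s^2 = 0.124495
Suspect sample variance s_c^2 = 0.05508
Pooled variance = ((n_s-1)*s_s^2 + (n_c-1)*s_c^2) / (n_s + n_c - 2) = 0.096729
Pooled SD = sqrt(0.096729) = 0.311013
Mean difference = 0.221714
|d| = |0.221714| / 0.311013 = 0.713

0.713


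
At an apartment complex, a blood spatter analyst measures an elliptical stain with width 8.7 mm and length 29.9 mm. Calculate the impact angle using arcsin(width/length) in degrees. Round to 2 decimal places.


Blood spatter impact angle calculation:
width / length = 8.7 / 29.9 = 0.29097
angle = arcsin(0.29097)
angle = 16.92 degrees

16.92


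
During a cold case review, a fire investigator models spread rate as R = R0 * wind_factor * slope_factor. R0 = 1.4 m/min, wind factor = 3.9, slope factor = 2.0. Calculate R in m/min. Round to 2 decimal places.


Fire spread rate calculation:
R = R0 * wind_factor * slope_factor
= 1.4 * 3.9 * 2.0
= 5.46 * 2.0
= 10.92 m/min

10.92


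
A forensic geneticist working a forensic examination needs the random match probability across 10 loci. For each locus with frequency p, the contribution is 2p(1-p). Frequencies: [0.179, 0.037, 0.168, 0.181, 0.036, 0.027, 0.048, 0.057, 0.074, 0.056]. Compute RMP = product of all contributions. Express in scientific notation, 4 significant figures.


Computing RMP for 10 loci:
Locus 1: 2 * 0.179 * 0.821 = 0.293918
Locus 2: 2 * 0.037 * 0.963 = 0.071262
Locus 3: 2 * 0.168 * 0.832 = 0.279552
Locus 4: 2 * 0.181 * 0.819 = 0.296478
Locus 5: 2 * 0.036 * 0.964 = 0.069408
Locus 6: 2 * 0.027 * 0.973 = 0.052542
Locus 7: 2 * 0.048 * 0.952 = 0.091392
Locus 8: 2 * 0.057 * 0.943 = 0.107502
Locus 9: 2 * 0.074 * 0.926 = 0.137048
Locus 10: 2 * 0.056 * 0.944 = 0.105728
RMP = 9.012e-10

9.012e-10


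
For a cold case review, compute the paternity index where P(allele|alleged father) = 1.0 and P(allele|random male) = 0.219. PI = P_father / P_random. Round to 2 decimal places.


Paternity Index calculation:
PI = P(allele|father) / P(allele|random)
PI = 1.0 / 0.219
PI = 4.57

4.57


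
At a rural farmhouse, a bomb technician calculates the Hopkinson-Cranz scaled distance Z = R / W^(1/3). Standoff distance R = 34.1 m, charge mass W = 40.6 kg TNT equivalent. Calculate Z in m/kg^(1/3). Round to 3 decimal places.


Scaled distance calculation:
W^(1/3) = 40.6^(1/3) = 3.436967
Z = R / W^(1/3) = 34.1 / 3.436967
Z = 9.922 m/kg^(1/3)

9.922


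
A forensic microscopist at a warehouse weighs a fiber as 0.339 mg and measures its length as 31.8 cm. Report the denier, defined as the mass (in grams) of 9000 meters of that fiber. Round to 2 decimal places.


Denier calculation:
Mass in grams = 0.339 mg / 1000 = 0.000339 g
Length in meters = 31.8 cm / 100 = 0.318 m
Linear density = mass / length = 0.000339 / 0.318 = 0.00106604 g/m
Denier = (g/m) * 9000 = 0.00106604 * 9000 = 9.59

9.59


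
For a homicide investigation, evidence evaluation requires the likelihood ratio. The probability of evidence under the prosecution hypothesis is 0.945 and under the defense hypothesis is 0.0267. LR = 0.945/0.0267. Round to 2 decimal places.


Likelihood ratio calculation:
LR = P(E|Hp) / P(E|Hd)
LR = 0.945 / 0.0267
LR = 35.39

35.39


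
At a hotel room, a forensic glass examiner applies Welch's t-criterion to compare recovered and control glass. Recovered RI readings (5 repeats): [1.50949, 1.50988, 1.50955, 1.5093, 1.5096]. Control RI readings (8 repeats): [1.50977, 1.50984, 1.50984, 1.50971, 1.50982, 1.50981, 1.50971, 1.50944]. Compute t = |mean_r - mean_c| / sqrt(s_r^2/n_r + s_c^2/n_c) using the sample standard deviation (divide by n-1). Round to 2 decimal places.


Welch's t-criterion for glass RI comparison:
Recovered mean = sum / n_r = 7.54782 / 5 = 1.509564
Control mean = sum / n_c = 12.07794 / 8 = 1.5097425
Recovered sample variance s_r^2 = 4.413e-08
Control sample variance s_c^2 = 1.77071e-08
Welch SE (unpooled) = sqrt(s_r^2/n_r + s_c^2/n_c) = sqrt(8.826e-09 + 2.21339e-09) = sqrt(1.10394e-08) = 0.000105069
|mean_r - mean_c| = 0.0001785
t = 0.0001785 / 0.000105069 = 1.70

1.70


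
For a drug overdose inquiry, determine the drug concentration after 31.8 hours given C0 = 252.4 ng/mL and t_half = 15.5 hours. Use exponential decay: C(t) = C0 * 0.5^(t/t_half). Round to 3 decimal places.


Drug concentration decay:
Number of half-lives = t / t_half = 31.8 / 15.5 = 2.051613
Decay factor = 0.5^2.051613 = 0.24121424
C(t) = 252.4 * 0.24121424 = 60.882 ng/mL

60.882


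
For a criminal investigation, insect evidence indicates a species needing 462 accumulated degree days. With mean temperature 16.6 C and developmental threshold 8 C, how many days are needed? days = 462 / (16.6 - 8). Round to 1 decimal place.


Insect development time:
Effective temperature = avg_temp - T_base = 16.6 - 8 = 8.6 C
Days = ADD / effective_temp = 462 / 8.6 = 53.7 days

53.7


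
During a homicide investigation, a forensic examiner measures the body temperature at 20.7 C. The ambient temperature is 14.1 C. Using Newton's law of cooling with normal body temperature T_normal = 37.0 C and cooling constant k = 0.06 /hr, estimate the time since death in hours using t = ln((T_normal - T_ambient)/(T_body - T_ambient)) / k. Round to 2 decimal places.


Using Newton's law of cooling:
t = ln((T_normal - T_ambient) / (T_body - T_ambient)) / k
T_normal - T_ambient = 22.9
T_body - T_ambient = 6.6
Ratio = 3.469697
ln(ratio) = 1.244067
t = 1.244067 / 0.06 = 20.73 hours

20.73


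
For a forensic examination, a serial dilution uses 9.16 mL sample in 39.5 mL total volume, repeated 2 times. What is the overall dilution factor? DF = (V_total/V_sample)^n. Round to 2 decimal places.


Dilution factor calculation:
Single dilution = V_total / V_sample = 39.5 / 9.16 ≈ 4.312227
Number of dilutions = 2
Total DF = (39.5 / 9.16)^2 (full precision, rounded at the end) = 18.60

18.60


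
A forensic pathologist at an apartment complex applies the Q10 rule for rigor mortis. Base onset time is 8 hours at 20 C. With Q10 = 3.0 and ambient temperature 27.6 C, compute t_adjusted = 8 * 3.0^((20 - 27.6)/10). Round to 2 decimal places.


Rigor mortis time adjustment:
Exponent = (T_ref - T_actual) / 10 = (20 - 27.6) / 10 = -0.76
Q10 factor = 3.0^-0.76 = 0.4339
t_adjusted = 8 * 0.4339 = 3.47 hours

3.47


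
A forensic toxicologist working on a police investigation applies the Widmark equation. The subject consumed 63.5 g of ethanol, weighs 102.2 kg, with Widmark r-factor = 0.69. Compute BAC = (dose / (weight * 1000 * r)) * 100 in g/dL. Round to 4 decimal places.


Applying the Widmark formula:
BAC = (dose_g / (body_wt * 1000 * r)) * 100
Denominator = 102.2 * 1000 * 0.69 = 70518
BAC = (63.5 / 70518) * 100
BAC = 0.0900 g/dL

0.0900


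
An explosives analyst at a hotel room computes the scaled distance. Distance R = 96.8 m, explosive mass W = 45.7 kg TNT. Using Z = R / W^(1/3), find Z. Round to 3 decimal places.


Scaled distance calculation:
W^(1/3) = 45.7^(1/3) = 3.575242
Z = R / W^(1/3) = 96.8 / 3.575242
Z = 27.075 m/kg^(1/3)

27.075


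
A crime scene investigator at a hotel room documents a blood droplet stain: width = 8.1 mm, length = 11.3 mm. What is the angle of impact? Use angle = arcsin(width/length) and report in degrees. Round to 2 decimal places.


Blood spatter impact angle calculation:
width / length = 8.1 / 11.3 = 0.716814
angle = arcsin(0.716814)
angle = 45.79 degrees

45.79


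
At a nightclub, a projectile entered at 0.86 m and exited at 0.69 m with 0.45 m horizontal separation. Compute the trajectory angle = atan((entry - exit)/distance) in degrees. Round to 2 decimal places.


Bullet trajectory angle:
Height difference = 0.86 - 0.69 = 0.17 m
angle = atan(0.17 / 0.45)
angle = atan(0.377778)
angle = 20.70 degrees

20.70


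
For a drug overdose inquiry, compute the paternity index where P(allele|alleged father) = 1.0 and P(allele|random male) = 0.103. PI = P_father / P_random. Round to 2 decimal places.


Paternity Index calculation:
PI = P(allele|father) / P(allele|random)
PI = 1.0 / 0.103
PI = 9.71

9.71


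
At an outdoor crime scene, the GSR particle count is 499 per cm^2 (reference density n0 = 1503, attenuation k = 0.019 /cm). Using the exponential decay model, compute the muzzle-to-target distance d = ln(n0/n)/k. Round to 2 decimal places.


GSR distance calculation:
n0/n = 1503 / 499 = 3.012024
ln(n0/n) = 1.102612
d = 1.102612 / 0.019 = 58.03 cm

58.03


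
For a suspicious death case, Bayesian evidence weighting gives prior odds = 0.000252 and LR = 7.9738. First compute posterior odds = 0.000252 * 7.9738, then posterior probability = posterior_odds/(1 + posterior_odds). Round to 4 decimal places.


Bayesian evidence evaluation:
Posterior odds = prior_odds * LR = 0.000252 * 7.9738 = 0.002009398
Posterior probability = posterior_odds / (1 + posterior_odds)
= 0.002009398 / (1 + 0.002009398)
= 0.002009398 / 1.002009398
= 0.0020

0.0020


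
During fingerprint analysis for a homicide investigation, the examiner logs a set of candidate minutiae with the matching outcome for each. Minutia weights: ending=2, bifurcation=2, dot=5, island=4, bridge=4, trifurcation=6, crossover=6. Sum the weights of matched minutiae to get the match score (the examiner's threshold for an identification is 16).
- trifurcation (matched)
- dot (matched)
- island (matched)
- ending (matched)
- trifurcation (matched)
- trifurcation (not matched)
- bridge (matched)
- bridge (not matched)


Weighted minutiae match score:
  trifurcation: matched, +6 (running total 6)
  dot: matched, +5 (running total 11)
  island: matched, +4 (running total 15)
  ending: matched, +2 (running total 17)
  trifurcation: matched, +6 (running total 23)
  trifurcation: not matched, +0
  bridge: matched, +4 (running total 27)
  bridge: not matched, +0
Total score = 27
Threshold = 16; verdict = identification

27


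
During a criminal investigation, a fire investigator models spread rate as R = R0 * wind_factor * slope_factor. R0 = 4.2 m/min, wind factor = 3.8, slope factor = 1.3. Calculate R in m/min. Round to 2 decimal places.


Fire spread rate calculation:
R = R0 * wind_factor * slope_factor
= 4.2 * 3.8 * 1.3
= 15.96 * 1.3
= 20.75 m/min

20.75


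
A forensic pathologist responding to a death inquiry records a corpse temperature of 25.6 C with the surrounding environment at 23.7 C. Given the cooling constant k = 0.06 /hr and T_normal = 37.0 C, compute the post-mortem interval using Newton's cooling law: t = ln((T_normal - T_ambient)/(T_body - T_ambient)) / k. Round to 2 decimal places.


Using Newton's law of cooling:
t = ln((T_normal - T_ambient) / (T_body - T_ambient)) / k
T_normal - T_ambient = 13.3
T_body - T_ambient = 1.9
Ratio = 7
ln(ratio) = 1.94591
t = 1.94591 / 0.06 = 32.43 hours

32.43


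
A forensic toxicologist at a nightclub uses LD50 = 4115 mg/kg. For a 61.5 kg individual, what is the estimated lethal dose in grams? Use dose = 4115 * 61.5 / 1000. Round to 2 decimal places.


Lethal dose calculation:
Lethal dose = LD50 * body_weight / 1000
= 4115 * 61.5 / 1000
= 253072.5 / 1000
= 253.07 g

253.07


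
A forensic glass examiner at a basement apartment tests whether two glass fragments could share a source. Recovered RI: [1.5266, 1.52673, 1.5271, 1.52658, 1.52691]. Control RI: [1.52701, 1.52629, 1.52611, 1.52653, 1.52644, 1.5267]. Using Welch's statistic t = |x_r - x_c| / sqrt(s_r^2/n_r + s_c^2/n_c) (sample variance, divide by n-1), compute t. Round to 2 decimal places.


Welch's t-criterion for glass RI comparison:
Recovered mean = sum / n_r = 7.63392 / 5 = 1.526784
Control mean = sum / n_c = 9.15908 / 6 = 1.5265133
Recovered sample variance s_r^2 = 4.853e-08
Control sample variance s_c^2 = 9.99467e-08
Welch SE (unpooled) = sqrt(s_r^2/n_r + s_c^2/n_c) = sqrt(9.706e-09 + 1.66578e-08) = sqrt(2.63638e-08) = 0.000162369
|mean_r - mean_c| = 0.000270667
t = 0.000270667 / 0.000162369 = 1.67

1.67


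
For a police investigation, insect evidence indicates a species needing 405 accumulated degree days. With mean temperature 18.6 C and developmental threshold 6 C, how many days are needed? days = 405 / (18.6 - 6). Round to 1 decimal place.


Insect development time:
Effective temperature = avg_temp - T_base = 18.6 - 6 = 12.6 C
Days = ADD / effective_temp = 405 / 12.6 = 32.1 days

32.1


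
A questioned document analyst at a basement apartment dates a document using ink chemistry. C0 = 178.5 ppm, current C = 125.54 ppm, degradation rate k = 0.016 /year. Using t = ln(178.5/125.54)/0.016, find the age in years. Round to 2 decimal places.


Document age estimation:
C0/C = 178.5 / 125.54 = 1.421858
ln(C0/C) = 0.351964
t = 0.351964 / 0.016 = 22.00 years

22.00


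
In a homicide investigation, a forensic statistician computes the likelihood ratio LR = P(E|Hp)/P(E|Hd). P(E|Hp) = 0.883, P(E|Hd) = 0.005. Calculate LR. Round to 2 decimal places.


Likelihood ratio calculation:
LR = P(E|Hp) / P(E|Hd)
LR = 0.883 / 0.005
LR = 176.60

176.60


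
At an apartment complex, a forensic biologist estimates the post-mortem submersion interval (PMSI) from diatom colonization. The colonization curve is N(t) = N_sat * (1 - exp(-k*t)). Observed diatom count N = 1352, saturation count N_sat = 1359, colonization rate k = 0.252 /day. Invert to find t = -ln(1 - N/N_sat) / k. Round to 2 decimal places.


PMSI from diatom colonization curve:
N / N_sat = 1352 / 1359 = 0.994849
1 - N/N_sat = 0.005151
ln(1 - N/N_sat) = -5.268564
t = -ln(1 - N/N_sat) / k = -(-5.268564) / 0.252 = 20.91 days

20.91


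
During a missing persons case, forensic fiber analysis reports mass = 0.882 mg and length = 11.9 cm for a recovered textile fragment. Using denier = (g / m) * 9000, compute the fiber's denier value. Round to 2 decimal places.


Denier calculation:
Mass in grams = 0.882 mg / 1000 = 0.000882 g
Length in meters = 11.9 cm / 100 = 0.119 m
Linear density = mass / length = 0.000882 / 0.119 = 0.00741176 g/m
Denier = (g/m) * 9000 = 0.00741176 * 9000 = 66.71

66.71


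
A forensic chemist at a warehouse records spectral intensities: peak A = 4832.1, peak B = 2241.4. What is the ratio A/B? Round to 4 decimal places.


Spectral peak ratio:
Peak A = 4832.1 counts
Peak B = 2241.4 counts
Ratio = 4832.1 / 2241.4 = 2.1558

2.1558


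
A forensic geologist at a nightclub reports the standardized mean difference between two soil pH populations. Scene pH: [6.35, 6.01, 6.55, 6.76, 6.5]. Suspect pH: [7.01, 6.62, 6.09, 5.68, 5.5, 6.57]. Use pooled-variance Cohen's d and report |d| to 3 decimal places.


Pooled-variance Cohen's d for soil pH comparison:
Scene mean = 32.17 / 5 = 6.434
Suspect mean = 37.47 / 6 = 6.245
Scene sample variance s_s^2 = 0.07773
Suspect sample variance s_c^2 = 0.34595
Pooled variance = ((n_s-1)*s_s^2 + (n_c-1)*s_c^2) / (n_s + n_c - 2) = 0.226741
Pooled SD = sqrt(0.226741) = 0.476173
Mean difference = 0.189
|d| = |0.189| / 0.476173 = 0.397

0.397


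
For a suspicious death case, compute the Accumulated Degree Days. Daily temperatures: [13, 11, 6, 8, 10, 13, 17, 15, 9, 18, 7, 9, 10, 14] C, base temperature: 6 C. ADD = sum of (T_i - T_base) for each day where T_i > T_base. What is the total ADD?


Computing ADD day by day:
Day 1: max(0, 13 - 6) = 7
Day 2: max(0, 11 - 6) = 5
Day 3: max(0, 6 - 6) = 0
Day 4: max(0, 8 - 6) = 2
Day 5: max(0, 10 - 6) = 4
Day 6: max(0, 13 - 6) = 7
Day 7: max(0, 17 - 6) = 11
Day 8: max(0, 15 - 6) = 9
Day 9: max(0, 9 - 6) = 3
Day 10: max(0, 18 - 6) = 12
Day 11: max(0, 7 - 6) = 1
Day 12: max(0, 9 - 6) = 3
Day 13: max(0, 10 - 6) = 4
Day 14: max(0, 14 - 6) = 8
Total ADD = 76

76


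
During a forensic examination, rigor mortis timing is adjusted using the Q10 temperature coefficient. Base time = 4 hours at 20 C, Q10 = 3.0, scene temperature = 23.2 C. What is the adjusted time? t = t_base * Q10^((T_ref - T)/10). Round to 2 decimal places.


Rigor mortis time adjustment:
Exponent = (T_ref - T_actual) / 10 = (20 - 23.2) / 10 = -0.32
Q10 factor = 3.0^-0.32 = 0.70359
t_adjusted = 4 * 0.70359 = 2.81 hours

2.81


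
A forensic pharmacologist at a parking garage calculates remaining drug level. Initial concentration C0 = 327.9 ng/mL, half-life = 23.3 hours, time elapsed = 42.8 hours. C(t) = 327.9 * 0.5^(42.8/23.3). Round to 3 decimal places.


Drug concentration decay:
Number of half-lives = t / t_half = 42.8 / 23.3 = 1.83691
Decay factor = 0.5^1.83691 = 0.27992068
C(t) = 327.9 * 0.27992068 = 91.786 ng/mL

91.786


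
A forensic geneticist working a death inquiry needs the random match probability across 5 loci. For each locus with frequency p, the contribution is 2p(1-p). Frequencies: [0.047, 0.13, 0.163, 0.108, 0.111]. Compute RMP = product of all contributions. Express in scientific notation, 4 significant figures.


Computing RMP for 5 loci:
Locus 1: 2 * 0.047 * 0.953 = 0.089582
Locus 2: 2 * 0.13 * 0.87 = 0.2262
Locus 3: 2 * 0.163 * 0.837 = 0.272862
Locus 4: 2 * 0.108 * 0.892 = 0.192672
Locus 5: 2 * 0.111 * 0.889 = 0.197358
RMP = 2.102e-04

2.102e-04


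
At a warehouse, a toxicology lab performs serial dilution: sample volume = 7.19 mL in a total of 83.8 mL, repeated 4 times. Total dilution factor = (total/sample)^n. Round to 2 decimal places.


Dilution factor calculation:
Single dilution = V_total / V_sample = 83.8 / 7.19 ≈ 11.655076
Number of dilutions = 4
Total DF = (83.8 / 7.19)^4 (full precision, rounded at the end) = 18452.73

18452.73


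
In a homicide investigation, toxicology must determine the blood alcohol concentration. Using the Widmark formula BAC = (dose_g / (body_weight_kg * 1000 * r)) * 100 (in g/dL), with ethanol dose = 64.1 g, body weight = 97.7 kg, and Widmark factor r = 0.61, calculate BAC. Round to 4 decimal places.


Applying the Widmark formula:
BAC = (dose_g / (body_wt * 1000 * r)) * 100
Denominator = 97.7 * 1000 * 0.61 = 59597
BAC = (64.1 / 59597) * 100
BAC = 0.1076 g/dL

0.1076


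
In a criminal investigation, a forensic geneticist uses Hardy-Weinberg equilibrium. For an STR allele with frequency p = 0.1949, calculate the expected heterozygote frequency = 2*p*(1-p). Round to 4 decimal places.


Hardy-Weinberg heterozygote frequency:
q = 1 - p = 1 - 0.1949 = 0.8051
2pq = 2 * 0.1949 * 0.8051 = 0.3138

0.3138


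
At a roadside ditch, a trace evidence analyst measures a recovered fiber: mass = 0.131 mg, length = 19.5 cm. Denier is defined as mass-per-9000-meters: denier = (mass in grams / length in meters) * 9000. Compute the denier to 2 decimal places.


Denier calculation:
Mass in grams = 0.131 mg / 1000 = 0.000131 g
Length in meters = 19.5 cm / 100 = 0.195 m
Linear density = mass / length = 0.000131 / 0.195 = 0.00067179 g/m
Denier = (g/m) * 9000 = 0.00067179 * 9000 = 6.05

6.05


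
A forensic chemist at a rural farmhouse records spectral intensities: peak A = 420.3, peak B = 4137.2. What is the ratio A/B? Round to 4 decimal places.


Spectral peak ratio:
Peak A = 420.3 counts
Peak B = 4137.2 counts
Ratio = 420.3 / 4137.2 = 0.1016

0.1016


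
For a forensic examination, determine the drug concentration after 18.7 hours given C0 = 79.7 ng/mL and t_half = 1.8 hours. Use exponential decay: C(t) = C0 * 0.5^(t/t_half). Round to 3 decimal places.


Drug concentration decay:
Number of half-lives = t / t_half = 18.7 / 1.8 = 10.388889
Decay factor = 0.5^10.388889 = 0.00074582
C(t) = 79.7 * 0.00074582 = 0.059 ng/mL

0.059


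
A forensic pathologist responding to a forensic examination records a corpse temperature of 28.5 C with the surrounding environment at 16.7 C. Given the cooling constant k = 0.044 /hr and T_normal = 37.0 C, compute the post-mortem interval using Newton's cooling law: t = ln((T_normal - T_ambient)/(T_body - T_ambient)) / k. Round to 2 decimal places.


Using Newton's law of cooling:
t = ln((T_normal - T_ambient) / (T_body - T_ambient)) / k
T_normal - T_ambient = 20.3
T_body - T_ambient = 11.8
Ratio = 1.720339
ln(ratio) = 0.542521
t = 0.542521 / 0.044 = 12.33 hours

12.33


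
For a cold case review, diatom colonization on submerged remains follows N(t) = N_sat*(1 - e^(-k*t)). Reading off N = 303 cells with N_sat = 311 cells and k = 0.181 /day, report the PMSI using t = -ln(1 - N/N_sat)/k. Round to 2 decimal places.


PMSI from diatom colonization curve:
N / N_sat = 303 / 311 = 0.974277
1 - N/N_sat = 0.025723
ln(1 - N/N_sat) = -3.66037
t = -ln(1 - N/N_sat) / k = -(-3.66037) / 0.181 = 20.22 days

20.22


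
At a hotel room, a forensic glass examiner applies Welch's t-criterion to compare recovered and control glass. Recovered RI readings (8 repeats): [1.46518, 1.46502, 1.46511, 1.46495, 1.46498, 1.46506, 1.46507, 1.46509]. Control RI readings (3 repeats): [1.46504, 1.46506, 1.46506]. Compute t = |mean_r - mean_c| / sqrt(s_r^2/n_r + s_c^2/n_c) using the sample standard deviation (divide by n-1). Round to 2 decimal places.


Welch's t-criterion for glass RI comparison:
Recovered mean = sum / n_r = 11.72046 / 8 = 1.4650575
Control mean = sum / n_c = 4.39516 / 3 = 1.4650533
Recovered sample variance s_r^2 = 5.42143e-09
Control sample variance s_c^2 = 1.33333e-10
Welch SE (unpooled) = sqrt(s_r^2/n_r + s_c^2/n_c) = sqrt(6.77679e-10 + 4.44444e-11) = sqrt(7.22123e-10) = 2.68723e-05
|mean_r - mean_c| = 4.16667e-06
t = 4.16667e-06 / 2.68723e-05 = 0.16

0.16


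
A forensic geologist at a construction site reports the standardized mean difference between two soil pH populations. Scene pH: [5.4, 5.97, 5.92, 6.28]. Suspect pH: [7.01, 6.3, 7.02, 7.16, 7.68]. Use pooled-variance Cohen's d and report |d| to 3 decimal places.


Pooled-variance Cohen's d for soil pH comparison:
Scene mean = 23.57 / 4 = 5.8925
Suspect mean = 35.17 / 5 = 7.034
Scene sample variance s_s^2 = 0.133158
Suspect sample variance s_c^2 = 0.24318
Pooled variance = ((n_s-1)*s_s^2 + (n_c-1)*s_c^2) / (n_s + n_c - 2) = 0.196028
Pooled SD = sqrt(0.196028) = 0.44275
Mean difference = -1.1415
|d| = |-1.1415| / 0.44275 = 2.578

2.578


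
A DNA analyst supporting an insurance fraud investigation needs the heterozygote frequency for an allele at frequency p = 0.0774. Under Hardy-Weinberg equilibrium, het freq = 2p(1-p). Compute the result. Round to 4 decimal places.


Hardy-Weinberg heterozygote frequency:
q = 1 - p = 1 - 0.0774 = 0.9226
2pq = 2 * 0.0774 * 0.9226 = 0.1428

0.1428


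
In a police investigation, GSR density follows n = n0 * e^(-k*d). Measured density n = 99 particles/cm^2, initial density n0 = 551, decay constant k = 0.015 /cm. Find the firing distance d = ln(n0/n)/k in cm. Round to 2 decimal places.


GSR distance calculation:
n0/n = 551 / 99 = 5.565657
ln(n0/n) = 1.716615
d = 1.716615 / 0.015 = 114.44 cm

114.44


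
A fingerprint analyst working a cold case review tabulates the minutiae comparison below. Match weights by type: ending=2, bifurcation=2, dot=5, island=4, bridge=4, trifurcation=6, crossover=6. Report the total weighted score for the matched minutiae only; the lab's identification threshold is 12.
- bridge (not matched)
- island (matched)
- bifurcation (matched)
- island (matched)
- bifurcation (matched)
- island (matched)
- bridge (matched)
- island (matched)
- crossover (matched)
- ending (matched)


Weighted minutiae match score:
  bridge: not matched, +0
  island: matched, +4 (running total 4)
  bifurcation: matched, +2 (running total 6)
  island: matched, +4 (running total 10)
  bifurcation: matched, +2 (running total 12)
  island: matched, +4 (running total 16)
  bridge: matched, +4 (running total 20)
  island: matched, +4 (running total 24)
  crossover: matched, +6 (running total 30)
  ending: matched, +2 (running total 32)
Total score = 32
Threshold = 12; verdict = identification

32


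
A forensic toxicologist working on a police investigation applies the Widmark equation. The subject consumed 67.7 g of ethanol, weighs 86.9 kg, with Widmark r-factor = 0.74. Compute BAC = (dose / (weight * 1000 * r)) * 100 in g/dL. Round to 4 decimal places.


Applying the Widmark formula:
BAC = (dose_g / (body_wt * 1000 * r)) * 100
Denominator = 86.9 * 1000 * 0.74 = 64306
BAC = (67.7 / 64306) * 100
BAC = 0.1053 g/dL

0.1053


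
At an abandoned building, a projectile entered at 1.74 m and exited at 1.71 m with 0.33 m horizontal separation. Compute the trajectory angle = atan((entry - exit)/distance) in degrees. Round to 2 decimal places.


Bullet trajectory angle:
Height difference = 1.74 - 1.71 = 0.03 m
angle = atan(0.03 / 0.33)
angle = atan(0.090909)
angle = 5.19 degrees

5.19


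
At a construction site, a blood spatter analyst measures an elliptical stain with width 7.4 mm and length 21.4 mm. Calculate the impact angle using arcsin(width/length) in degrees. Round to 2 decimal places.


Blood spatter impact angle calculation:
width / length = 7.4 / 21.4 = 0.345794
angle = arcsin(0.345794)
angle = 20.23 degrees

20.23


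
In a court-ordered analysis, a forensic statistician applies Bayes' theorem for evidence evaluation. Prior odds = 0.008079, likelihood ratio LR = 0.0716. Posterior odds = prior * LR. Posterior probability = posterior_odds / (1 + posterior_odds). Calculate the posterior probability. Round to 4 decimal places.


Bayesian evidence evaluation:
Posterior odds = prior_odds * LR = 0.008079 * 0.0716 = 0.0005784564
Posterior probability = posterior_odds / (1 + posterior_odds)
= 0.0005784564 / (1 + 0.0005784564)
= 0.0005784564 / 1.0005784564
= 0.0006

0.0006


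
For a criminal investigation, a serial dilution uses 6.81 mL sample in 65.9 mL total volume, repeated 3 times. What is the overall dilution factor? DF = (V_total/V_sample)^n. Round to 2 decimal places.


Dilution factor calculation:
Single dilution = V_total / V_sample = 65.9 / 6.81 ≈ 9.676946
Number of dilutions = 3
Total DF = (65.9 / 6.81)^3 (full precision, rounded at the end) = 906.18

906.18


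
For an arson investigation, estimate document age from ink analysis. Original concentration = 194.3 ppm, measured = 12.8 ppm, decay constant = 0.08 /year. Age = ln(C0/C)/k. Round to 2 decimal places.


Document age estimation:
C0/C = 194.3 / 12.8 = 15.179688
ln(C0/C) = 2.719958
t = 2.719958 / 0.08 = 34.00 years

34.00


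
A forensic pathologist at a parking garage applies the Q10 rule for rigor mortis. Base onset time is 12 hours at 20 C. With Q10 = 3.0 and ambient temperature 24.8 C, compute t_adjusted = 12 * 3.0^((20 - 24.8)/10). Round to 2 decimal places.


Rigor mortis time adjustment:
Exponent = (T_ref - T_actual) / 10 = (20 - 24.8) / 10 = -0.48
Q10 factor = 3.0^-0.48 = 0.59018
t_adjusted = 12 * 0.59018 = 7.08 hours

7.08


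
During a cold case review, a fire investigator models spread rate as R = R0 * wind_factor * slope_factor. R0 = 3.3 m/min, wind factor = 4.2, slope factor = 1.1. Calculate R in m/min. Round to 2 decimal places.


Fire spread rate calculation:
R = R0 * wind_factor * slope_factor
= 3.3 * 4.2 * 1.1
= 13.86 * 1.1
= 15.25 m/min

15.25


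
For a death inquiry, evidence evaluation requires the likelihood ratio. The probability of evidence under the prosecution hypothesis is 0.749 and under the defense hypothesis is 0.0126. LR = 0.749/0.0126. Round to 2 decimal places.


Likelihood ratio calculation:
LR = P(E|Hp) / P(E|Hd)
LR = 0.749 / 0.0126
LR = 59.44

59.44


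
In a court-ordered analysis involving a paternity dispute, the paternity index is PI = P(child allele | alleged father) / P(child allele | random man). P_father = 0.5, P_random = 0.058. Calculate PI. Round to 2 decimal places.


Paternity Index calculation:
PI = P(allele|father) / P(allele|random)
PI = 0.5 / 0.058
PI = 8.62

8.62


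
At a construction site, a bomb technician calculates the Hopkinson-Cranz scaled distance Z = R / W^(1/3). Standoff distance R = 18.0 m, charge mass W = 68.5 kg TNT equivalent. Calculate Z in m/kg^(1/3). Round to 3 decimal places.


Scaled distance calculation:
W^(1/3) = 68.5^(1/3) = 4.091635
Z = R / W^(1/3) = 18.0 / 4.091635
Z = 4.399 m/kg^(1/3)

4.399


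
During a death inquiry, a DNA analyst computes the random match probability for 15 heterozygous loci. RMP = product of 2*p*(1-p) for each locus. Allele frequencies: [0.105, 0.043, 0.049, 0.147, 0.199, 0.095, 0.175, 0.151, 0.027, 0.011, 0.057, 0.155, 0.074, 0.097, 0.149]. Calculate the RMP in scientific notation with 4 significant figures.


Computing RMP for 15 loci:
Locus 1: 2 * 0.105 * 0.895 = 0.18795
Locus 2: 2 * 0.043 * 0.957 = 0.082302
Locus 3: 2 * 0.049 * 0.951 = 0.093198
Locus 4: 2 * 0.147 * 0.853 = 0.250782
Locus 5: 2 * 0.199 * 0.801 = 0.318798
Locus 6: 2 * 0.095 * 0.905 = 0.17195
Locus 7: 2 * 0.175 * 0.825 = 0.28875
Locus 8: 2 * 0.151 * 0.849 = 0.256398
Locus 9: 2 * 0.027 * 0.973 = 0.052542
Locus 10: 2 * 0.011 * 0.989 = 0.021758
Locus 11: 2 * 0.057 * 0.943 = 0.107502
Locus 12: 2 * 0.155 * 0.845 = 0.26195
Locus 13: 2 * 0.074 * 0.926 = 0.137048
Locus 14: 2 * 0.097 * 0.903 = 0.175182
Locus 15: 2 * 0.149 * 0.851 = 0.253598
RMP = 2.876e-13

2.876e-13


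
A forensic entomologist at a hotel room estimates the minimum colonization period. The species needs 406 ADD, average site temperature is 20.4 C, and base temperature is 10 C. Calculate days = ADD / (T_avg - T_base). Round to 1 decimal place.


Insect development time:
Effective temperature = avg_temp - T_base = 20.4 - 10 = 10.4 C
Days = ADD / effective_temp = 406 / 10.4 = 39.0 days

39.0


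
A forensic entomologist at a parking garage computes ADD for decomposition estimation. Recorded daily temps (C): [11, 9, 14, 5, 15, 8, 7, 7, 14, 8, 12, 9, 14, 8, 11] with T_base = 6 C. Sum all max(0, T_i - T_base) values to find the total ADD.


Computing ADD day by day:
Day 1: max(0, 11 - 6) = 5
Day 2: max(0, 9 - 6) = 3
Day 3: max(0, 14 - 6) = 8
Day 4: max(0, 5 - 6) = 0
Day 5: max(0, 15 - 6) = 9
Day 6: max(0, 8 - 6) = 2
Day 7: max(0, 7 - 6) = 1
Day 8: max(0, 7 - 6) = 1
Day 9: max(0, 14 - 6) = 8
Day 10: max(0, 8 - 6) = 2
Day 11: max(0, 12 - 6) = 6
Day 12: max(0, 9 - 6) = 3
Day 13: max(0, 14 - 6) = 8
Day 14: max(0, 8 - 6) = 2
Day 15: max(0, 11 - 6) = 5
Total ADD = 63

63


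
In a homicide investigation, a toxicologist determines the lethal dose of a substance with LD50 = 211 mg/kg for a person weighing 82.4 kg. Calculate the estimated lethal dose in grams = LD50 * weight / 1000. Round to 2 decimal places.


Lethal dose calculation:
Lethal dose = LD50 * body_weight / 1000
= 211 * 82.4 / 1000
= 17386.4 / 1000
= 17.39 g

17.39


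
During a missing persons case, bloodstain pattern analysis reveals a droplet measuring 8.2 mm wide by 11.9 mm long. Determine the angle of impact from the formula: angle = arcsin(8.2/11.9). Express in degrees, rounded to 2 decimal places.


Blood spatter impact angle calculation:
width / length = 8.2 / 11.9 = 0.689076
angle = arcsin(0.689076)
angle = 43.56 degrees

43.56


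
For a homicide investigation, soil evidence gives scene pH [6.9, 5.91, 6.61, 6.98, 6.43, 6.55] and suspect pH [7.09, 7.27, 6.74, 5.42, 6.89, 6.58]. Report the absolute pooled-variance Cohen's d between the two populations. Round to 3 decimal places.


Pooled-variance Cohen's d for soil pH comparison:
Scene mean = 39.38 / 6 = 6.563333
Suspect mean = 39.99 / 6 = 6.665
Scene sample variance s_s^2 = 0.146787
Suspect sample variance s_c^2 = 0.43203
Pooled variance = ((n_s-1)*s_s^2 + (n_c-1)*s_c^2) / (n_s + n_c - 2) = 0.289408
Pooled SD = sqrt(0.289408) = 0.537967
Mean difference = -0.101667
|d| = |-0.101667| / 0.537967 = 0.189

0.189


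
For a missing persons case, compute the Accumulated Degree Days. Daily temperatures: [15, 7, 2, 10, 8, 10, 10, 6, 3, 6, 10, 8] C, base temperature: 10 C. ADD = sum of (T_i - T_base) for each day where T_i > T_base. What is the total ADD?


Computing ADD day by day:
Day 1: max(0, 15 - 10) = 5
Day 2: max(0, 7 - 10) = 0
Day 3: max(0, 2 - 10) = 0
Day 4: max(0, 10 - 10) = 0
Day 5: max(0, 8 - 10) = 0
Day 6: max(0, 10 - 10) = 0
Day 7: max(0, 10 - 10) = 0
Day 8: max(0, 6 - 10) = 0
Day 9: max(0, 3 - 10) = 0
Day 10: max(0, 6 - 10) = 0
Day 11: max(0, 10 - 10) = 0
Day 12: max(0, 8 - 10) = 0
Total ADD = 5

5


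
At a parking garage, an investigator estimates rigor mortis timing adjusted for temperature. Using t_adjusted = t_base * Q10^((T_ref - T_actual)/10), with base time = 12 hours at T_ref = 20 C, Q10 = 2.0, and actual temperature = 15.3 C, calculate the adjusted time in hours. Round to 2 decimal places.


Rigor mortis time adjustment:
Exponent = (T_ref - T_actual) / 10 = (20 - 15.3) / 10 = 0.47
Q10 factor = 2.0^0.47 = 1.38511
t_adjusted = 12 * 1.38511 = 16.62 hours

16.62


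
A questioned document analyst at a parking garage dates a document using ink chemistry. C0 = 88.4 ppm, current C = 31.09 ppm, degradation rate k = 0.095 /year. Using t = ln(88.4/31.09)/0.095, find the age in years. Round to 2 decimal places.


Document age estimation:
C0/C = 88.4 / 31.09 = 2.843358
ln(C0/C) = 1.044986
t = 1.044986 / 0.095 = 11.00 years

11.00


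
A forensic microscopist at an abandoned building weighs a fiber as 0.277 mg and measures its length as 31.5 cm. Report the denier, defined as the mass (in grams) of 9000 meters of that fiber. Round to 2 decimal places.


Denier calculation:
Mass in grams = 0.277 mg / 1000 = 0.000277 g
Length in meters = 31.5 cm / 100 = 0.315 m
Linear density = mass / length = 0.000277 / 0.315 = 0.00087937 g/m
Denier = (g/m) * 9000 = 0.00087937 * 9000 = 7.91

7.91


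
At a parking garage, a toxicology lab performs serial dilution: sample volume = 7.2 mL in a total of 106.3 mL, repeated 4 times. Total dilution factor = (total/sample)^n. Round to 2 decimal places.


Dilution factor calculation:
Single dilution = V_total / V_sample = 106.3 / 7.2 ≈ 14.763889
Number of dilutions = 4
Total DF = (106.3 / 7.2)^4 (full precision, rounded at the end) = 47511.97

47511.97


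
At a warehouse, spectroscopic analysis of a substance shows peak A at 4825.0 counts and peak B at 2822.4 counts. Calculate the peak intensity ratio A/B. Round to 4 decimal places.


Spectral peak ratio:
Peak A = 4825.0 counts
Peak B = 2822.4 counts
Ratio = 4825.0 / 2822.4 = 1.7095

1.7095


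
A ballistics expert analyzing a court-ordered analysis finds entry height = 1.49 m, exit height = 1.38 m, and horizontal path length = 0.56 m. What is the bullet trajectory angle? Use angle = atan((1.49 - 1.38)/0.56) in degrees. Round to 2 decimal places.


Bullet trajectory angle:
Height difference = 1.49 - 1.38 = 0.11 m
angle = atan(0.11 / 0.56)
angle = atan(0.196429)
angle = 11.11 degrees

11.11


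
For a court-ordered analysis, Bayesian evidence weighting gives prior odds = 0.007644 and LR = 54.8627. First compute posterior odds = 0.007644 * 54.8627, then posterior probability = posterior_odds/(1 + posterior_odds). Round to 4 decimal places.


Bayesian evidence evaluation:
Posterior odds = prior_odds * LR = 0.007644 * 54.8627 = 0.4193705
Posterior probability = posterior_odds / (1 + posterior_odds)
= 0.4193705 / (1 + 0.4193705)
= 0.4193705 / 1.4193705
= 0.2955

0.2955


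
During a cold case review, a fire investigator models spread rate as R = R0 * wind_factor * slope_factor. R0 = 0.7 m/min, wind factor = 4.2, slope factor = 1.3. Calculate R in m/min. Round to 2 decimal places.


Fire spread rate calculation:
R = R0 * wind_factor * slope_factor
= 0.7 * 4.2 * 1.3
= 2.94 * 1.3
= 3.82 m/min

3.82


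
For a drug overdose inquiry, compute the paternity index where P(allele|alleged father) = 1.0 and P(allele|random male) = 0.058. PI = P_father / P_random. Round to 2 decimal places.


Paternity Index calculation:
PI = P(allele|father) / P(allele|random)
PI = 1.0 / 0.058
PI = 17.24

17.24


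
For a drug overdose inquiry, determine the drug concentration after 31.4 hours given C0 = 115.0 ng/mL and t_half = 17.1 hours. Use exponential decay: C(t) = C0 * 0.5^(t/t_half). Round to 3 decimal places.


Drug concentration decay:
Number of half-lives = t / t_half = 31.4 / 17.1 = 1.836257
Decay factor = 0.5^1.836257 = 0.28004741
C(t) = 115.0 * 0.28004741 = 32.205 ng/mL

32.205


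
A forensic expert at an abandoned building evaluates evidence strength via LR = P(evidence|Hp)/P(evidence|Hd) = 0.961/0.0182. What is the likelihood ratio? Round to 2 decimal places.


Likelihood ratio calculation:
LR = P(E|Hp) / P(E|Hd)
LR = 0.961 / 0.0182
LR = 52.80

52.80


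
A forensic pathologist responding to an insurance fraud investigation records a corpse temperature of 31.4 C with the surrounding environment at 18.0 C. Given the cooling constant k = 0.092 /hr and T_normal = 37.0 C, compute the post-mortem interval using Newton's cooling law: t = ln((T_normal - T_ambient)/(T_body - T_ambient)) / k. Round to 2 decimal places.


Using Newton's law of cooling:
t = ln((T_normal - T_ambient) / (T_body - T_ambient)) / k
T_normal - T_ambient = 19.0
T_body - T_ambient = 13.4
Ratio = 1.41791
ln(ratio) = 0.349184
t = 0.349184 / 0.092 = 3.80 hours

3.80


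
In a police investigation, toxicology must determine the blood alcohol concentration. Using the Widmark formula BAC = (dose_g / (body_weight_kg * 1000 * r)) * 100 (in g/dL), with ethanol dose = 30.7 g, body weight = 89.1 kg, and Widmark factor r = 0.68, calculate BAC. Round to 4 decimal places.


Applying the Widmark formula:
BAC = (dose_g / (body_wt * 1000 * r)) * 100
Denominator = 89.1 * 1000 * 0.68 = 60588
BAC = (30.7 / 60588) * 100
BAC = 0.0507 g/dL

0.0507


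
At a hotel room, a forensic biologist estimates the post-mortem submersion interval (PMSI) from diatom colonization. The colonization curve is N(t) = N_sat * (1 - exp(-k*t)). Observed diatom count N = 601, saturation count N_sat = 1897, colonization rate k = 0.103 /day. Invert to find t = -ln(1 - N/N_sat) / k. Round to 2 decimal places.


PMSI from diatom colonization curve:
N / N_sat = 601 / 1897 = 0.316816
1 - N/N_sat = 0.683184
ln(1 - N/N_sat) = -0.380991
t = -ln(1 - N/N_sat) / k = -(-0.380991) / 0.103 = 3.70 days

3.70


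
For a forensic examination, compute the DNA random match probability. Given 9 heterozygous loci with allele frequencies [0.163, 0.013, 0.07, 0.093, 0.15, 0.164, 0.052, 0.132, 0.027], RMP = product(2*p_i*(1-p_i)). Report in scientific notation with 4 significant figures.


Computing RMP for 9 loci:
Locus 1: 2 * 0.163 * 0.837 = 0.272862
Locus 2: 2 * 0.013 * 0.987 = 0.025662
Locus 3: 2 * 0.07 * 0.93 = 0.1302
Locus 4: 2 * 0.093 * 0.907 = 0.168702
Locus 5: 2 * 0.15 * 0.85 = 0.255
Locus 6: 2 * 0.164 * 0.836 = 0.274208
Locus 7: 2 * 0.052 * 0.948 = 0.098592
Locus 8: 2 * 0.132 * 0.868 = 0.229152
Locus 9: 2 * 0.027 * 0.973 = 0.052542
RMP = 1.277e-08

1.277e-08


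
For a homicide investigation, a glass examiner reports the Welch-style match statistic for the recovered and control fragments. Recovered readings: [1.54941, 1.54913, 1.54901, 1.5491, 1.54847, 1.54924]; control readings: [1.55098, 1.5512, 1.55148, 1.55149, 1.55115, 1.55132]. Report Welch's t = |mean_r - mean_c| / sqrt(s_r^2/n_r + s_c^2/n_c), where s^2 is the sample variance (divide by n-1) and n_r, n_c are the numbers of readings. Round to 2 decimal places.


Welch's t-criterion for glass RI comparison:
Recovered mean = sum / n_r = 9.29436 / 6 = 1.54906
Control mean = sum / n_c = 9.30762 / 6 = 1.55127
Recovered sample variance s_r^2 = 1.024e-07
Control sample variance s_c^2 = 3.968e-08
Welch SE (unpooled) = sqrt(s_r^2/n_r + s_c^2/n_c) = sqrt(1.70667e-08 + 6.61333e-09) = sqrt(2.368e-08) = 0.000153883
|mean_r - mean_c| = 0.00221
t = 0.00221 / 0.000153883 = 14.36

14.36


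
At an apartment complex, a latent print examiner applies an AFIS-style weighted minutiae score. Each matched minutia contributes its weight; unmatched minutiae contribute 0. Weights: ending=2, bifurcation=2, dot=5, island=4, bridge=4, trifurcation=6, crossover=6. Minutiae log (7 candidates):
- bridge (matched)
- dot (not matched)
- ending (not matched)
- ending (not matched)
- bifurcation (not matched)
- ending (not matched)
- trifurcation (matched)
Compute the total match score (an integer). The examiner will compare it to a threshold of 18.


Weighted minutiae match score:
  bridge: matched, +4 (running total 4)
  dot: not matched, +0
  ending: not matched, +0
  ending: not matched, +0
  bifurcation: not matched, +0
  ending: not matched, +0
  trifurcation: matched, +6 (running total 10)
Total score = 10
Threshold = 18; verdict = inconclusive

10
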